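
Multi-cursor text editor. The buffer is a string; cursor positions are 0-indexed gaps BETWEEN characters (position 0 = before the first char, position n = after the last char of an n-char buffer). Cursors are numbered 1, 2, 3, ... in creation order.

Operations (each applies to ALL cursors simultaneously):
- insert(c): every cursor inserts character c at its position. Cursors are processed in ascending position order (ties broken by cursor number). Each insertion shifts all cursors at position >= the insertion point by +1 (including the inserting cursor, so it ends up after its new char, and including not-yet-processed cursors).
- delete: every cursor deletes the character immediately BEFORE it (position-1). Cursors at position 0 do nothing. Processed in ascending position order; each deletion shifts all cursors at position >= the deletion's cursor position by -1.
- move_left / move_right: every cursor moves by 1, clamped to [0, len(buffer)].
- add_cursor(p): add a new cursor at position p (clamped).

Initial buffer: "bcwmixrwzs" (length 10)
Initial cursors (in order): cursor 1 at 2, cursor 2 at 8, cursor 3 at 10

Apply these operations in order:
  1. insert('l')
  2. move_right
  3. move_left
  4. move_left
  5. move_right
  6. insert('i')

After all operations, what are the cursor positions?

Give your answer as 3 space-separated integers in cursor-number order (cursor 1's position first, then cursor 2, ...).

Answer: 4 12 15

Derivation:
After op 1 (insert('l')): buffer="bclwmixrwlzsl" (len 13), cursors c1@3 c2@10 c3@13, authorship ..1......2..3
After op 2 (move_right): buffer="bclwmixrwlzsl" (len 13), cursors c1@4 c2@11 c3@13, authorship ..1......2..3
After op 3 (move_left): buffer="bclwmixrwlzsl" (len 13), cursors c1@3 c2@10 c3@12, authorship ..1......2..3
After op 4 (move_left): buffer="bclwmixrwlzsl" (len 13), cursors c1@2 c2@9 c3@11, authorship ..1......2..3
After op 5 (move_right): buffer="bclwmixrwlzsl" (len 13), cursors c1@3 c2@10 c3@12, authorship ..1......2..3
After op 6 (insert('i')): buffer="bcliwmixrwlizsil" (len 16), cursors c1@4 c2@12 c3@15, authorship ..11......22..33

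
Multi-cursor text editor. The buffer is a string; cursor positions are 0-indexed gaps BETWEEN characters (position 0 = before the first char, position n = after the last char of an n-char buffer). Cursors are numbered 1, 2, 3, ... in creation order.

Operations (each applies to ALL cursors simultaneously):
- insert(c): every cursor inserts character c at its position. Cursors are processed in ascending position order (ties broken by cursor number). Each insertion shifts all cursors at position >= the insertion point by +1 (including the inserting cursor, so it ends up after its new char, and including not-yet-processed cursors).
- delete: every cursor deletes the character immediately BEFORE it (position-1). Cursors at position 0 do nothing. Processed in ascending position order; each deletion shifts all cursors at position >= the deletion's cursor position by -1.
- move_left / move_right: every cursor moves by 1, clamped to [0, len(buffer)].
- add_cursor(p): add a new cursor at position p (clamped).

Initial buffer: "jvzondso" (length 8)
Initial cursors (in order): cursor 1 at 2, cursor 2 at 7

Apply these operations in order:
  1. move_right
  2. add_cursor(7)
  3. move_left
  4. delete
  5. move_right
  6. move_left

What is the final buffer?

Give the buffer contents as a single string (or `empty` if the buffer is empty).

Answer: jzono

Derivation:
After op 1 (move_right): buffer="jvzondso" (len 8), cursors c1@3 c2@8, authorship ........
After op 2 (add_cursor(7)): buffer="jvzondso" (len 8), cursors c1@3 c3@7 c2@8, authorship ........
After op 3 (move_left): buffer="jvzondso" (len 8), cursors c1@2 c3@6 c2@7, authorship ........
After op 4 (delete): buffer="jzono" (len 5), cursors c1@1 c2@4 c3@4, authorship .....
After op 5 (move_right): buffer="jzono" (len 5), cursors c1@2 c2@5 c3@5, authorship .....
After op 6 (move_left): buffer="jzono" (len 5), cursors c1@1 c2@4 c3@4, authorship .....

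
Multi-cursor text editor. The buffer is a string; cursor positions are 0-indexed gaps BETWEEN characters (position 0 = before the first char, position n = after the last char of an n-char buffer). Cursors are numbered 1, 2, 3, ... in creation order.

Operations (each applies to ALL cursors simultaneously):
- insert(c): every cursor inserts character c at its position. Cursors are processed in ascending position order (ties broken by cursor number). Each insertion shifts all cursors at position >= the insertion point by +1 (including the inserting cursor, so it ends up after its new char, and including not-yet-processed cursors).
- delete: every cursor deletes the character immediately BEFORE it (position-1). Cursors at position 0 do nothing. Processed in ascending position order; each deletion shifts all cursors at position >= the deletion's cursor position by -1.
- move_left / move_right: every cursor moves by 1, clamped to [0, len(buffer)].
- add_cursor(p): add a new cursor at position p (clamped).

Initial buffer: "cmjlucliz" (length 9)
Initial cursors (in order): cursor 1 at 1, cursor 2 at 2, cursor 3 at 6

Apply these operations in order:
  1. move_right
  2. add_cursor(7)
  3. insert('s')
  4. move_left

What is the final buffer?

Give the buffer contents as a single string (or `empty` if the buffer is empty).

Answer: cmsjsluclssiz

Derivation:
After op 1 (move_right): buffer="cmjlucliz" (len 9), cursors c1@2 c2@3 c3@7, authorship .........
After op 2 (add_cursor(7)): buffer="cmjlucliz" (len 9), cursors c1@2 c2@3 c3@7 c4@7, authorship .........
After op 3 (insert('s')): buffer="cmsjsluclssiz" (len 13), cursors c1@3 c2@5 c3@11 c4@11, authorship ..1.2....34..
After op 4 (move_left): buffer="cmsjsluclssiz" (len 13), cursors c1@2 c2@4 c3@10 c4@10, authorship ..1.2....34..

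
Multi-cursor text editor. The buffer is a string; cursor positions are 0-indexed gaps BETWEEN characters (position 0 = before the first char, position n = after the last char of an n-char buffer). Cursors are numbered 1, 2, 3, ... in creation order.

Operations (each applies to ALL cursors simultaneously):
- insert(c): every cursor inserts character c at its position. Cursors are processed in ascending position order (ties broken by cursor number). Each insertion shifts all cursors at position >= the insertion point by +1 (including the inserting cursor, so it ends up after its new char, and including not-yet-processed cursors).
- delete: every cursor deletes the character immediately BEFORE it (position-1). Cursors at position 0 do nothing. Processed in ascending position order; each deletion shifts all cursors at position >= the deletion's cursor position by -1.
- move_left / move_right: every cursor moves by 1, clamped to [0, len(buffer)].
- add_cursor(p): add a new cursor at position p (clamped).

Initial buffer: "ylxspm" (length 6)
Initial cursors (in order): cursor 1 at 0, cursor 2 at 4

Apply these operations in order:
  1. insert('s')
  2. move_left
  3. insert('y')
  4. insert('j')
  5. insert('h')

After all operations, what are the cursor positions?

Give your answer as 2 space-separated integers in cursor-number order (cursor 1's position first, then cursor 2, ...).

Answer: 3 11

Derivation:
After op 1 (insert('s')): buffer="sylxsspm" (len 8), cursors c1@1 c2@6, authorship 1....2..
After op 2 (move_left): buffer="sylxsspm" (len 8), cursors c1@0 c2@5, authorship 1....2..
After op 3 (insert('y')): buffer="ysylxsyspm" (len 10), cursors c1@1 c2@7, authorship 11....22..
After op 4 (insert('j')): buffer="yjsylxsyjspm" (len 12), cursors c1@2 c2@9, authorship 111....222..
After op 5 (insert('h')): buffer="yjhsylxsyjhspm" (len 14), cursors c1@3 c2@11, authorship 1111....2222..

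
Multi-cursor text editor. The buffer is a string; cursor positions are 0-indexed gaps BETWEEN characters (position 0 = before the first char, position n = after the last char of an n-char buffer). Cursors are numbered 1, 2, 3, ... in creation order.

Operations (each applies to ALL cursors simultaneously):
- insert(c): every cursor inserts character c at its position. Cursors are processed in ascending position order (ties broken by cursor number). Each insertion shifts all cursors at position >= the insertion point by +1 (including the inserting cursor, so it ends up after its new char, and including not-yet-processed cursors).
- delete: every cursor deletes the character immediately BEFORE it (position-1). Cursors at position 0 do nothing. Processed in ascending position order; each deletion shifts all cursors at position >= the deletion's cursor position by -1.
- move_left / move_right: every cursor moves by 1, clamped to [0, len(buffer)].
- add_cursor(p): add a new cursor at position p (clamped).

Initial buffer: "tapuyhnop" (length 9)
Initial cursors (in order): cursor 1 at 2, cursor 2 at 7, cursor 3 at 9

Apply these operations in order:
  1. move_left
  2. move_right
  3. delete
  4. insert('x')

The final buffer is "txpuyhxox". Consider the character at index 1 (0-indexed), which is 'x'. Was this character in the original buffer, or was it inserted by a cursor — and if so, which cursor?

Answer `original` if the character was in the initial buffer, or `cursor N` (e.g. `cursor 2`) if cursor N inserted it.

After op 1 (move_left): buffer="tapuyhnop" (len 9), cursors c1@1 c2@6 c3@8, authorship .........
After op 2 (move_right): buffer="tapuyhnop" (len 9), cursors c1@2 c2@7 c3@9, authorship .........
After op 3 (delete): buffer="tpuyho" (len 6), cursors c1@1 c2@5 c3@6, authorship ......
After op 4 (insert('x')): buffer="txpuyhxox" (len 9), cursors c1@2 c2@7 c3@9, authorship .1....2.3
Authorship (.=original, N=cursor N): . 1 . . . . 2 . 3
Index 1: author = 1

Answer: cursor 1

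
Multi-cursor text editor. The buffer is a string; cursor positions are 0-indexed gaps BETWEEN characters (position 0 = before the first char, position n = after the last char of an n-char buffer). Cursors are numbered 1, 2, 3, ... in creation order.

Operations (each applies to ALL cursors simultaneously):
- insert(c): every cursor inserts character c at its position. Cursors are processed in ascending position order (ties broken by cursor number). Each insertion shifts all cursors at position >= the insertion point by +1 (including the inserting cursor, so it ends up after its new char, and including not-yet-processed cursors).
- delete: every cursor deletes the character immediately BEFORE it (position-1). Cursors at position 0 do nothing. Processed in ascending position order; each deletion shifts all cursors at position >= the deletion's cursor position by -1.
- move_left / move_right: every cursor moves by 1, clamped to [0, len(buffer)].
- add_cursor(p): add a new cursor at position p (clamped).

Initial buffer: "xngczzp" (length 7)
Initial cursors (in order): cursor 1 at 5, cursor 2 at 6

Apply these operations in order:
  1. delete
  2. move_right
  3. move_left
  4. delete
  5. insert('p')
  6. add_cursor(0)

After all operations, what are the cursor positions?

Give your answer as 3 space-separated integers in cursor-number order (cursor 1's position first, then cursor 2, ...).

After op 1 (delete): buffer="xngcp" (len 5), cursors c1@4 c2@4, authorship .....
After op 2 (move_right): buffer="xngcp" (len 5), cursors c1@5 c2@5, authorship .....
After op 3 (move_left): buffer="xngcp" (len 5), cursors c1@4 c2@4, authorship .....
After op 4 (delete): buffer="xnp" (len 3), cursors c1@2 c2@2, authorship ...
After op 5 (insert('p')): buffer="xnppp" (len 5), cursors c1@4 c2@4, authorship ..12.
After op 6 (add_cursor(0)): buffer="xnppp" (len 5), cursors c3@0 c1@4 c2@4, authorship ..12.

Answer: 4 4 0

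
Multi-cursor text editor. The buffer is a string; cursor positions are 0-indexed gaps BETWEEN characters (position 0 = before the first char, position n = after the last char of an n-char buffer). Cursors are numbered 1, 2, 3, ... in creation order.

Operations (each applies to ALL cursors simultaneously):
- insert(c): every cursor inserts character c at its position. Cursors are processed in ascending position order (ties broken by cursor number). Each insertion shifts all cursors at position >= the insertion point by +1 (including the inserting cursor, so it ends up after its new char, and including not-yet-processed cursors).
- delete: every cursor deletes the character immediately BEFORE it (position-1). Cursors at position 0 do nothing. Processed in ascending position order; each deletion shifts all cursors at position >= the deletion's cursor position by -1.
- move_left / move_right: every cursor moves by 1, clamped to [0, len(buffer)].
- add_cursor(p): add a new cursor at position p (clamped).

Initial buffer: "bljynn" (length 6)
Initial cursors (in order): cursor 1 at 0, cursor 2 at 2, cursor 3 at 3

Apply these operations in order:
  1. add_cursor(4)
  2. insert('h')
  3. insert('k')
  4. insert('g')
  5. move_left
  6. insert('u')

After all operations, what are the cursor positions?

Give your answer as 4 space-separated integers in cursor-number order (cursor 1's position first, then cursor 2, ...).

After op 1 (add_cursor(4)): buffer="bljynn" (len 6), cursors c1@0 c2@2 c3@3 c4@4, authorship ......
After op 2 (insert('h')): buffer="hblhjhyhnn" (len 10), cursors c1@1 c2@4 c3@6 c4@8, authorship 1..2.3.4..
After op 3 (insert('k')): buffer="hkblhkjhkyhknn" (len 14), cursors c1@2 c2@6 c3@9 c4@12, authorship 11..22.33.44..
After op 4 (insert('g')): buffer="hkgblhkgjhkgyhkgnn" (len 18), cursors c1@3 c2@8 c3@12 c4@16, authorship 111..222.333.444..
After op 5 (move_left): buffer="hkgblhkgjhkgyhkgnn" (len 18), cursors c1@2 c2@7 c3@11 c4@15, authorship 111..222.333.444..
After op 6 (insert('u')): buffer="hkugblhkugjhkugyhkugnn" (len 22), cursors c1@3 c2@9 c3@14 c4@19, authorship 1111..2222.3333.4444..

Answer: 3 9 14 19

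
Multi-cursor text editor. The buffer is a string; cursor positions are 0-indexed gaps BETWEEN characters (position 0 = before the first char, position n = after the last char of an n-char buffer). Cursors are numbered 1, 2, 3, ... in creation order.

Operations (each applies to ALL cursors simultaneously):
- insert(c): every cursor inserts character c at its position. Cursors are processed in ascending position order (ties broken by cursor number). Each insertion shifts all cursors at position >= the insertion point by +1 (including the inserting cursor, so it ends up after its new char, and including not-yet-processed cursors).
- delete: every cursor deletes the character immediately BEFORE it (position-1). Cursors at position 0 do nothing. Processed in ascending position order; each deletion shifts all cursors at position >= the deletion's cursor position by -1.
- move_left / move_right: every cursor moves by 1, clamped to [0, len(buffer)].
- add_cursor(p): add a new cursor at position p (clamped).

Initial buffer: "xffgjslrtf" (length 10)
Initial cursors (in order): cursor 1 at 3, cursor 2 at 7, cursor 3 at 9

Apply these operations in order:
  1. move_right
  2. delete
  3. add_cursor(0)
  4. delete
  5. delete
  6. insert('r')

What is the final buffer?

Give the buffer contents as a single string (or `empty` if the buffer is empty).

Answer: rxrrr

Derivation:
After op 1 (move_right): buffer="xffgjslrtf" (len 10), cursors c1@4 c2@8 c3@10, authorship ..........
After op 2 (delete): buffer="xffjslt" (len 7), cursors c1@3 c2@6 c3@7, authorship .......
After op 3 (add_cursor(0)): buffer="xffjslt" (len 7), cursors c4@0 c1@3 c2@6 c3@7, authorship .......
After op 4 (delete): buffer="xfjs" (len 4), cursors c4@0 c1@2 c2@4 c3@4, authorship ....
After op 5 (delete): buffer="x" (len 1), cursors c4@0 c1@1 c2@1 c3@1, authorship .
After op 6 (insert('r')): buffer="rxrrr" (len 5), cursors c4@1 c1@5 c2@5 c3@5, authorship 4.123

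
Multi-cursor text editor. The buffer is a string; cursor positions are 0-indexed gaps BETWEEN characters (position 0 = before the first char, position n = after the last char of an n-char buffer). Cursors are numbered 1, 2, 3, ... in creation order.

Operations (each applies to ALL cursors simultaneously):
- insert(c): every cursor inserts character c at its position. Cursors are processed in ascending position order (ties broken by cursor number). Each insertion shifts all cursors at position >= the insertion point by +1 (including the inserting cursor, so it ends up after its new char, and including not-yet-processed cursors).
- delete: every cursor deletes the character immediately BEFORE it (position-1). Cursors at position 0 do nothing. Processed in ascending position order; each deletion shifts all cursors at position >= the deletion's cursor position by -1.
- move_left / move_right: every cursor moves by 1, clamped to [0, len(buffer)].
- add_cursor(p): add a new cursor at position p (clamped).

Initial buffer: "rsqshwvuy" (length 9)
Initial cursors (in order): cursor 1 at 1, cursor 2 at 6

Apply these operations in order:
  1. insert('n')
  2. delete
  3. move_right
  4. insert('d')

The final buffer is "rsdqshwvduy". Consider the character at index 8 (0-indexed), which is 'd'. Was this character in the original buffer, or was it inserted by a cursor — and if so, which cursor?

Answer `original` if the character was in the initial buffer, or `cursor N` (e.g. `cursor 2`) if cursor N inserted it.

After op 1 (insert('n')): buffer="rnsqshwnvuy" (len 11), cursors c1@2 c2@8, authorship .1.....2...
After op 2 (delete): buffer="rsqshwvuy" (len 9), cursors c1@1 c2@6, authorship .........
After op 3 (move_right): buffer="rsqshwvuy" (len 9), cursors c1@2 c2@7, authorship .........
After op 4 (insert('d')): buffer="rsdqshwvduy" (len 11), cursors c1@3 c2@9, authorship ..1.....2..
Authorship (.=original, N=cursor N): . . 1 . . . . . 2 . .
Index 8: author = 2

Answer: cursor 2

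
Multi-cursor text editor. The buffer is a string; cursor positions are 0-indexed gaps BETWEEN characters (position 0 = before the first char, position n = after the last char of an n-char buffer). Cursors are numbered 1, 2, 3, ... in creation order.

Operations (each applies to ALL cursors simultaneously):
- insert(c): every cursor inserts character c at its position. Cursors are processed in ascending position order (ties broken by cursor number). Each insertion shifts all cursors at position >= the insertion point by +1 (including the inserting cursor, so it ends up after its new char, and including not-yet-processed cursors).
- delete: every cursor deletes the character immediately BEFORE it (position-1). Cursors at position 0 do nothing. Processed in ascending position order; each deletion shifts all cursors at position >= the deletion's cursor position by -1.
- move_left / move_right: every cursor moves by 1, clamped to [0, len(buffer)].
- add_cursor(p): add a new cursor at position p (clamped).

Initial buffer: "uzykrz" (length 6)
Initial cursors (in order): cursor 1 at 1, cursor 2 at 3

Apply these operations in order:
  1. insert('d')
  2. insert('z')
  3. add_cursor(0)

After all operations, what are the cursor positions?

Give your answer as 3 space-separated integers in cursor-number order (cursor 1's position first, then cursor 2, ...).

Answer: 3 7 0

Derivation:
After op 1 (insert('d')): buffer="udzydkrz" (len 8), cursors c1@2 c2@5, authorship .1..2...
After op 2 (insert('z')): buffer="udzzydzkrz" (len 10), cursors c1@3 c2@7, authorship .11..22...
After op 3 (add_cursor(0)): buffer="udzzydzkrz" (len 10), cursors c3@0 c1@3 c2@7, authorship .11..22...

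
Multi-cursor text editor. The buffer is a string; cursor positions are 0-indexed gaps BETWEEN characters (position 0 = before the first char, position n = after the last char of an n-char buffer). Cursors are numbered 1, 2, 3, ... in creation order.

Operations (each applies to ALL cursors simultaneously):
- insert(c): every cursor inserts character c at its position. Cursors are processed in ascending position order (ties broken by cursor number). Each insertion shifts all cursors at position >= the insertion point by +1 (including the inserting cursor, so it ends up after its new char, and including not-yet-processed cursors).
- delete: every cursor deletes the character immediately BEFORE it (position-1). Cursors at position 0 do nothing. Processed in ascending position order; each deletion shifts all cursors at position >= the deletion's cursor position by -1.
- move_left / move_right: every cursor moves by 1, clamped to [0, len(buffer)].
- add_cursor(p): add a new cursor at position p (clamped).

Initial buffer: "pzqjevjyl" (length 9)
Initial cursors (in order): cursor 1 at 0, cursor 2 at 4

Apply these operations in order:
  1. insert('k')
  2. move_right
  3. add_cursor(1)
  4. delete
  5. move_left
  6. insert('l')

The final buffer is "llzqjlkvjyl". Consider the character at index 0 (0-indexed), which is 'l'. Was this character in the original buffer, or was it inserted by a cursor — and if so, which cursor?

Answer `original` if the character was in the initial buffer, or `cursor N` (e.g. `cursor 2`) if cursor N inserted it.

Answer: cursor 1

Derivation:
After op 1 (insert('k')): buffer="kpzqjkevjyl" (len 11), cursors c1@1 c2@6, authorship 1....2.....
After op 2 (move_right): buffer="kpzqjkevjyl" (len 11), cursors c1@2 c2@7, authorship 1....2.....
After op 3 (add_cursor(1)): buffer="kpzqjkevjyl" (len 11), cursors c3@1 c1@2 c2@7, authorship 1....2.....
After op 4 (delete): buffer="zqjkvjyl" (len 8), cursors c1@0 c3@0 c2@4, authorship ...2....
After op 5 (move_left): buffer="zqjkvjyl" (len 8), cursors c1@0 c3@0 c2@3, authorship ...2....
After op 6 (insert('l')): buffer="llzqjlkvjyl" (len 11), cursors c1@2 c3@2 c2@6, authorship 13...22....
Authorship (.=original, N=cursor N): 1 3 . . . 2 2 . . . .
Index 0: author = 1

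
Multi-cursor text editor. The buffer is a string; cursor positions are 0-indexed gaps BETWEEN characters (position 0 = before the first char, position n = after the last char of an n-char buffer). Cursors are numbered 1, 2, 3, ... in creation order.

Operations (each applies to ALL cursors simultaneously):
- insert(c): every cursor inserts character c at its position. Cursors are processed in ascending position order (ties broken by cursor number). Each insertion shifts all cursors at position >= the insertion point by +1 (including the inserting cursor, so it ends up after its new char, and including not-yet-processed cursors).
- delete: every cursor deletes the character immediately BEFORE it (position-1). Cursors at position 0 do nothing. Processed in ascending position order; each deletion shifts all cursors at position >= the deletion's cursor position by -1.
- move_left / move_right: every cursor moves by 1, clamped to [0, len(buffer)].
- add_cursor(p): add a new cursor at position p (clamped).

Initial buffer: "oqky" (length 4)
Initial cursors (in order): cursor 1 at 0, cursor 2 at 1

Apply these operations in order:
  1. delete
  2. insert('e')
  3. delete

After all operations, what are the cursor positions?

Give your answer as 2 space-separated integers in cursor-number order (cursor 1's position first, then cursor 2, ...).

After op 1 (delete): buffer="qky" (len 3), cursors c1@0 c2@0, authorship ...
After op 2 (insert('e')): buffer="eeqky" (len 5), cursors c1@2 c2@2, authorship 12...
After op 3 (delete): buffer="qky" (len 3), cursors c1@0 c2@0, authorship ...

Answer: 0 0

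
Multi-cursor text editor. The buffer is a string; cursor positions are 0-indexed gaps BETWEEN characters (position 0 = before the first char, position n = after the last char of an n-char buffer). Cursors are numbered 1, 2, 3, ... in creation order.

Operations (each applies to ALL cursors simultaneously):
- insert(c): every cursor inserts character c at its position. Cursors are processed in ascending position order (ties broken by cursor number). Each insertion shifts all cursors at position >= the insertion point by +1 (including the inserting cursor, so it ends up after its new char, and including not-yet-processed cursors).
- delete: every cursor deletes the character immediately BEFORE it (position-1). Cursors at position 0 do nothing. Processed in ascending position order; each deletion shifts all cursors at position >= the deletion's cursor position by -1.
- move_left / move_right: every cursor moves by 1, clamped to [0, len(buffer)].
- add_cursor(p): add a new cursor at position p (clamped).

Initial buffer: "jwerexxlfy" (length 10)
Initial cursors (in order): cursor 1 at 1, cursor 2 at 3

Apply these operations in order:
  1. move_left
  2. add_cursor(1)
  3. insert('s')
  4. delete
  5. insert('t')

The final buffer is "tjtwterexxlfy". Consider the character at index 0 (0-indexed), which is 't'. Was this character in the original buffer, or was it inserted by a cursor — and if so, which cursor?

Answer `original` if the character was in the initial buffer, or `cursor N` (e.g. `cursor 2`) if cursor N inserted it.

After op 1 (move_left): buffer="jwerexxlfy" (len 10), cursors c1@0 c2@2, authorship ..........
After op 2 (add_cursor(1)): buffer="jwerexxlfy" (len 10), cursors c1@0 c3@1 c2@2, authorship ..........
After op 3 (insert('s')): buffer="sjswserexxlfy" (len 13), cursors c1@1 c3@3 c2@5, authorship 1.3.2........
After op 4 (delete): buffer="jwerexxlfy" (len 10), cursors c1@0 c3@1 c2@2, authorship ..........
After op 5 (insert('t')): buffer="tjtwterexxlfy" (len 13), cursors c1@1 c3@3 c2@5, authorship 1.3.2........
Authorship (.=original, N=cursor N): 1 . 3 . 2 . . . . . . . .
Index 0: author = 1

Answer: cursor 1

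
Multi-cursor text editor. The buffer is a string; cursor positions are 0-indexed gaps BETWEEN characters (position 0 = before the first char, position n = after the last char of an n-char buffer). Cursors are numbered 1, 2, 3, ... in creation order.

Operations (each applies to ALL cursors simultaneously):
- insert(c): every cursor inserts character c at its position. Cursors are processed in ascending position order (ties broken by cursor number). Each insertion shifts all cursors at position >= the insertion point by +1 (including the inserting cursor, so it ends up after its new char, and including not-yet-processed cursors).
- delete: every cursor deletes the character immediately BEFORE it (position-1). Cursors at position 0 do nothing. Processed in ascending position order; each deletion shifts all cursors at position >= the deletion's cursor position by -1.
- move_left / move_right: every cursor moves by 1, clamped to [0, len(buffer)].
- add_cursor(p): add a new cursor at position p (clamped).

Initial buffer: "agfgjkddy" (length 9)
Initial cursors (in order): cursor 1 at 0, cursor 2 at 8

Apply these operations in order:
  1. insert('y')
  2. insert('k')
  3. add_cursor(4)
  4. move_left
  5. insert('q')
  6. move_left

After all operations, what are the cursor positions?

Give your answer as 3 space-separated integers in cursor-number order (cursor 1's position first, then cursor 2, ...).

After op 1 (insert('y')): buffer="yagfgjkddyy" (len 11), cursors c1@1 c2@10, authorship 1........2.
After op 2 (insert('k')): buffer="ykagfgjkddyky" (len 13), cursors c1@2 c2@12, authorship 11........22.
After op 3 (add_cursor(4)): buffer="ykagfgjkddyky" (len 13), cursors c1@2 c3@4 c2@12, authorship 11........22.
After op 4 (move_left): buffer="ykagfgjkddyky" (len 13), cursors c1@1 c3@3 c2@11, authorship 11........22.
After op 5 (insert('q')): buffer="yqkaqgfgjkddyqky" (len 16), cursors c1@2 c3@5 c2@14, authorship 111.3.......222.
After op 6 (move_left): buffer="yqkaqgfgjkddyqky" (len 16), cursors c1@1 c3@4 c2@13, authorship 111.3.......222.

Answer: 1 13 4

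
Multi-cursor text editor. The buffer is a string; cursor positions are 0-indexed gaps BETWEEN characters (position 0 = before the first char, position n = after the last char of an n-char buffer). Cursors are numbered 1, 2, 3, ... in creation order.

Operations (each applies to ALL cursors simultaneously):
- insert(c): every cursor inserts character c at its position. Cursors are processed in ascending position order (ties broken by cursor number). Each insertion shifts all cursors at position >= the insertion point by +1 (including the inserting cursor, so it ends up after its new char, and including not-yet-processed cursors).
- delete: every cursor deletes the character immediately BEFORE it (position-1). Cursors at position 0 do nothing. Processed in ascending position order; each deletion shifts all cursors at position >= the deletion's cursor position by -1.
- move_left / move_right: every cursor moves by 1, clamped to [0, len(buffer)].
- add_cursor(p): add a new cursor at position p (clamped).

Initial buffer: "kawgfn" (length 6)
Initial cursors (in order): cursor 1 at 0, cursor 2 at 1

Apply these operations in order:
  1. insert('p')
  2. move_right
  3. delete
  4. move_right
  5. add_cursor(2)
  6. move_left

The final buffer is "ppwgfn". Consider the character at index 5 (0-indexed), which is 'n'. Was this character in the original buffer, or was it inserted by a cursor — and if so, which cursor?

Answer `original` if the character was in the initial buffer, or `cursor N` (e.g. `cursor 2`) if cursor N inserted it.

Answer: original

Derivation:
After op 1 (insert('p')): buffer="pkpawgfn" (len 8), cursors c1@1 c2@3, authorship 1.2.....
After op 2 (move_right): buffer="pkpawgfn" (len 8), cursors c1@2 c2@4, authorship 1.2.....
After op 3 (delete): buffer="ppwgfn" (len 6), cursors c1@1 c2@2, authorship 12....
After op 4 (move_right): buffer="ppwgfn" (len 6), cursors c1@2 c2@3, authorship 12....
After op 5 (add_cursor(2)): buffer="ppwgfn" (len 6), cursors c1@2 c3@2 c2@3, authorship 12....
After op 6 (move_left): buffer="ppwgfn" (len 6), cursors c1@1 c3@1 c2@2, authorship 12....
Authorship (.=original, N=cursor N): 1 2 . . . .
Index 5: author = original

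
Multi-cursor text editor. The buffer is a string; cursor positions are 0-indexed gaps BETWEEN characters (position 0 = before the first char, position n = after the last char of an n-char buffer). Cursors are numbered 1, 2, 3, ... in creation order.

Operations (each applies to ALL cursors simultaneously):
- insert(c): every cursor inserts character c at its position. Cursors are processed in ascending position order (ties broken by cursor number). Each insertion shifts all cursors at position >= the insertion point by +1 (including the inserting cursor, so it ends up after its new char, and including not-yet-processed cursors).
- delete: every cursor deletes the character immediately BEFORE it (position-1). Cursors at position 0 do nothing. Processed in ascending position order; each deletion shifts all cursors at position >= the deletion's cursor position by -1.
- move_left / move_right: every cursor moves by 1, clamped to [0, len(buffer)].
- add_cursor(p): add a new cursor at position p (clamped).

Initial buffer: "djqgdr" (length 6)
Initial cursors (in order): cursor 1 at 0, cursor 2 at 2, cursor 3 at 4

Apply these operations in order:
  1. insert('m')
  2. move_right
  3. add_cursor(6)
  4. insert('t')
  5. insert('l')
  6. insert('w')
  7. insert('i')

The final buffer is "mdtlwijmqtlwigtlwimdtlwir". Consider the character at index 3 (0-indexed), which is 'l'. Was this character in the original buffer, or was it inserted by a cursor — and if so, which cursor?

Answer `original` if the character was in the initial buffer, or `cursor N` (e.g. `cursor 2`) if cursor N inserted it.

Answer: cursor 1

Derivation:
After op 1 (insert('m')): buffer="mdjmqgmdr" (len 9), cursors c1@1 c2@4 c3@7, authorship 1..2..3..
After op 2 (move_right): buffer="mdjmqgmdr" (len 9), cursors c1@2 c2@5 c3@8, authorship 1..2..3..
After op 3 (add_cursor(6)): buffer="mdjmqgmdr" (len 9), cursors c1@2 c2@5 c4@6 c3@8, authorship 1..2..3..
After op 4 (insert('t')): buffer="mdtjmqtgtmdtr" (len 13), cursors c1@3 c2@7 c4@9 c3@12, authorship 1.1.2.2.43.3.
After op 5 (insert('l')): buffer="mdtljmqtlgtlmdtlr" (len 17), cursors c1@4 c2@9 c4@12 c3@16, authorship 1.11.2.22.443.33.
After op 6 (insert('w')): buffer="mdtlwjmqtlwgtlwmdtlwr" (len 21), cursors c1@5 c2@11 c4@15 c3@20, authorship 1.111.2.222.4443.333.
After op 7 (insert('i')): buffer="mdtlwijmqtlwigtlwimdtlwir" (len 25), cursors c1@6 c2@13 c4@18 c3@24, authorship 1.1111.2.2222.44443.3333.
Authorship (.=original, N=cursor N): 1 . 1 1 1 1 . 2 . 2 2 2 2 . 4 4 4 4 3 . 3 3 3 3 .
Index 3: author = 1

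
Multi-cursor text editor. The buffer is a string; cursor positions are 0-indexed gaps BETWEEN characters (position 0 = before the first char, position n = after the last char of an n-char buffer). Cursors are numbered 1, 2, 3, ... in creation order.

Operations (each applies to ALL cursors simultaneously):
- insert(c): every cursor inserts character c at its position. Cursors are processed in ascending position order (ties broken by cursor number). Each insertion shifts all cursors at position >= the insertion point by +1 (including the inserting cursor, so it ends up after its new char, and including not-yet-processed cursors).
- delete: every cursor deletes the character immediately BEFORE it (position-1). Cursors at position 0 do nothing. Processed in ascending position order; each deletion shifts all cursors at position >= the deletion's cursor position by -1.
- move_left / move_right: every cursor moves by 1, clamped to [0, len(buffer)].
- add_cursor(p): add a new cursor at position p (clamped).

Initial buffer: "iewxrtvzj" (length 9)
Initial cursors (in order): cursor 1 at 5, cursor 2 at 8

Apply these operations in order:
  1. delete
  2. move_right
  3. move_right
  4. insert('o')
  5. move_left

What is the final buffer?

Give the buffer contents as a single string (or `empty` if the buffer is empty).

Answer: iewxtvojo

Derivation:
After op 1 (delete): buffer="iewxtvj" (len 7), cursors c1@4 c2@6, authorship .......
After op 2 (move_right): buffer="iewxtvj" (len 7), cursors c1@5 c2@7, authorship .......
After op 3 (move_right): buffer="iewxtvj" (len 7), cursors c1@6 c2@7, authorship .......
After op 4 (insert('o')): buffer="iewxtvojo" (len 9), cursors c1@7 c2@9, authorship ......1.2
After op 5 (move_left): buffer="iewxtvojo" (len 9), cursors c1@6 c2@8, authorship ......1.2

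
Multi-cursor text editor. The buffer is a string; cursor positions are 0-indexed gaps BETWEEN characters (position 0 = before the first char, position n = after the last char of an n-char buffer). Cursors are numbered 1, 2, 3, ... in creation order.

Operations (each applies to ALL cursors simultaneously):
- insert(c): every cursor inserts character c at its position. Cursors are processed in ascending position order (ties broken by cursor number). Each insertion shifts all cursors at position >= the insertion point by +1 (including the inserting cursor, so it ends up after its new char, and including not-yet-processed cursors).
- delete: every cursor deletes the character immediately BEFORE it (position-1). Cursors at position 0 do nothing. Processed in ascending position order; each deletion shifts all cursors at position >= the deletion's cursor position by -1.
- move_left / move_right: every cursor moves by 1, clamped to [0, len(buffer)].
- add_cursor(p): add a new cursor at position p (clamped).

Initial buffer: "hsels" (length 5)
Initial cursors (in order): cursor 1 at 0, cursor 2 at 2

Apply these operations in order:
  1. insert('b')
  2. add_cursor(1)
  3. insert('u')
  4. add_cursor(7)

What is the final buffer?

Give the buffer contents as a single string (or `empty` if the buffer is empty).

After op 1 (insert('b')): buffer="bhsbels" (len 7), cursors c1@1 c2@4, authorship 1..2...
After op 2 (add_cursor(1)): buffer="bhsbels" (len 7), cursors c1@1 c3@1 c2@4, authorship 1..2...
After op 3 (insert('u')): buffer="buuhsbuels" (len 10), cursors c1@3 c3@3 c2@7, authorship 113..22...
After op 4 (add_cursor(7)): buffer="buuhsbuels" (len 10), cursors c1@3 c3@3 c2@7 c4@7, authorship 113..22...

Answer: buuhsbuels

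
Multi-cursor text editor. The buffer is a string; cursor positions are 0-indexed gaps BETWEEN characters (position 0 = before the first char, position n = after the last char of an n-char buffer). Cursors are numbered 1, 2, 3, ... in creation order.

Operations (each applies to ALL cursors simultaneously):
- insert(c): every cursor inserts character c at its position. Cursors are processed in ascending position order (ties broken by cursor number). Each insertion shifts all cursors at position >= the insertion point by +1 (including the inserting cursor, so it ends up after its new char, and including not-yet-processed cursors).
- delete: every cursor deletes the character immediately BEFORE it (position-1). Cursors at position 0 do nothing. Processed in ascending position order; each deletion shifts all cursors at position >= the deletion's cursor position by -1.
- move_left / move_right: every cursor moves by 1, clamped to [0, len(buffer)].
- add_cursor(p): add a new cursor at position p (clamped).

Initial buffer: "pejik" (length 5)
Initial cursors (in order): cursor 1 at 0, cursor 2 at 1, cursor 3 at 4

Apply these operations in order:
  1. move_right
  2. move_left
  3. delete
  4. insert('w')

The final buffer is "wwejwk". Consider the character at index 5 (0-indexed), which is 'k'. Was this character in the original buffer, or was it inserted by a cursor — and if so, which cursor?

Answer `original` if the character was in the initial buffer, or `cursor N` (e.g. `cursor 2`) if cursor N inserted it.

After op 1 (move_right): buffer="pejik" (len 5), cursors c1@1 c2@2 c3@5, authorship .....
After op 2 (move_left): buffer="pejik" (len 5), cursors c1@0 c2@1 c3@4, authorship .....
After op 3 (delete): buffer="ejk" (len 3), cursors c1@0 c2@0 c3@2, authorship ...
After op 4 (insert('w')): buffer="wwejwk" (len 6), cursors c1@2 c2@2 c3@5, authorship 12..3.
Authorship (.=original, N=cursor N): 1 2 . . 3 .
Index 5: author = original

Answer: original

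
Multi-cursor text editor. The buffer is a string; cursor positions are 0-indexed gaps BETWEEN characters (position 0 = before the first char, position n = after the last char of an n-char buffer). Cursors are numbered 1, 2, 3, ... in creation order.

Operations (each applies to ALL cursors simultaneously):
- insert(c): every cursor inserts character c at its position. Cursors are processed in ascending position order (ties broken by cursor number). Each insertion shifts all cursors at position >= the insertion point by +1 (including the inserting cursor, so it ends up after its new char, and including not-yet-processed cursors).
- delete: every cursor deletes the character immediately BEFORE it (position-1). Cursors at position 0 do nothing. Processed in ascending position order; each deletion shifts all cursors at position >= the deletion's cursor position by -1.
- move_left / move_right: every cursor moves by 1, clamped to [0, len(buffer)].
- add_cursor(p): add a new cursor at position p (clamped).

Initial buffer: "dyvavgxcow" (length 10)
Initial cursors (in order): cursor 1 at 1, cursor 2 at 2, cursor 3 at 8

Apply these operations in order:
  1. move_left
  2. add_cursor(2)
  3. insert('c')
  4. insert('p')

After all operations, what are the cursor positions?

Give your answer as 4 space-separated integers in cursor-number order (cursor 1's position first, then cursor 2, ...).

After op 1 (move_left): buffer="dyvavgxcow" (len 10), cursors c1@0 c2@1 c3@7, authorship ..........
After op 2 (add_cursor(2)): buffer="dyvavgxcow" (len 10), cursors c1@0 c2@1 c4@2 c3@7, authorship ..........
After op 3 (insert('c')): buffer="cdcycvavgxccow" (len 14), cursors c1@1 c2@3 c4@5 c3@11, authorship 1.2.4.....3...
After op 4 (insert('p')): buffer="cpdcpycpvavgxcpcow" (len 18), cursors c1@2 c2@5 c4@8 c3@15, authorship 11.22.44.....33...

Answer: 2 5 15 8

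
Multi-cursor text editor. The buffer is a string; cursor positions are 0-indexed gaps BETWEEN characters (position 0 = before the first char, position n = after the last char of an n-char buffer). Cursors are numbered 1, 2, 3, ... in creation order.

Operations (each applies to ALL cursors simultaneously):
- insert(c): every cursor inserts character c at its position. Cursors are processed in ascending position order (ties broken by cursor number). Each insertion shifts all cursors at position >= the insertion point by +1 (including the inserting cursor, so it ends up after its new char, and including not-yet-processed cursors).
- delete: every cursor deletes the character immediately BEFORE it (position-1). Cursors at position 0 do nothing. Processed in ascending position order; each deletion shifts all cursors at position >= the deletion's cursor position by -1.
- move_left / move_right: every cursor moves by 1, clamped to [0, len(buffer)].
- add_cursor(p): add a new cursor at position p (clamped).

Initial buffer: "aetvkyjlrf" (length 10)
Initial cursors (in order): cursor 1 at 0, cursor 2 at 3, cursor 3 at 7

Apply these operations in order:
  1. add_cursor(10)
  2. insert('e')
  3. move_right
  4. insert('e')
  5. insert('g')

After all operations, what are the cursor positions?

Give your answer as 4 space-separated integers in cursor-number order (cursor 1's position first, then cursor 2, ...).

After op 1 (add_cursor(10)): buffer="aetvkyjlrf" (len 10), cursors c1@0 c2@3 c3@7 c4@10, authorship ..........
After op 2 (insert('e')): buffer="eaetevkyjelrfe" (len 14), cursors c1@1 c2@5 c3@10 c4@14, authorship 1...2....3...4
After op 3 (move_right): buffer="eaetevkyjelrfe" (len 14), cursors c1@2 c2@6 c3@11 c4@14, authorship 1...2....3...4
After op 4 (insert('e')): buffer="eaeetevekyjelerfee" (len 18), cursors c1@3 c2@8 c3@14 c4@18, authorship 1.1..2.2...3.3..44
After op 5 (insert('g')): buffer="eaegetevegkyjelegrfeeg" (len 22), cursors c1@4 c2@10 c3@17 c4@22, authorship 1.11..2.22...3.33..444

Answer: 4 10 17 22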